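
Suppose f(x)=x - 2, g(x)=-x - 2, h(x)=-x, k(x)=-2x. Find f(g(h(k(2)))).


k(2) = -4
h(-4) = 4
g(4) = -6
f(-6) = -8

-8


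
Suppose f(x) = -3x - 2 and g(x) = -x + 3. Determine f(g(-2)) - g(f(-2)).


f(g(-2)) = -17
g(f(-2)) = -1
Difference = -16

-16


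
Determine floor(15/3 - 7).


15/3 = 5
5 - 7 = -2
floor(-2) = -2

-2


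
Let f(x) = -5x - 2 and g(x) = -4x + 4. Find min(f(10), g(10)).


-52


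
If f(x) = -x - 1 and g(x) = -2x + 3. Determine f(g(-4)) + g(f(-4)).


f(g(-4)) = -12
g(f(-4)) = -3
Sum = -15

-15


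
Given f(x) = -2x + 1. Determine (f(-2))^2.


f(-2) = 5
(5)^2 = 25

25


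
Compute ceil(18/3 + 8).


18/3 = 6
6 + 8 = 14
ceil(14) = 14

14


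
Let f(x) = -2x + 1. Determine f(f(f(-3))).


f(-3) = 7
f(7) = -13
f(-13) = 27

27


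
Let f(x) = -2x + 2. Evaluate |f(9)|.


16


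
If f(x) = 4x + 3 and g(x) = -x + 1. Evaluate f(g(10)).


g(10) = -9
f(-9) = -33

-33


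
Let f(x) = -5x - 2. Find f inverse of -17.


3


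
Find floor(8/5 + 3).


8/5 = 1.6
1.6 + 3 = 4.6
floor(4.6) = 4

4


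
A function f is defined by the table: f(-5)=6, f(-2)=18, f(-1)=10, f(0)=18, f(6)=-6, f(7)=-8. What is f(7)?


Reading from the table at x = 7

-8


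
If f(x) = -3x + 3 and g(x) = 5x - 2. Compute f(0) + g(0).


1


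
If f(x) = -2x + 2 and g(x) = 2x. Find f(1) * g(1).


f(1) = 0
g(1) = 2
Product = 0

0


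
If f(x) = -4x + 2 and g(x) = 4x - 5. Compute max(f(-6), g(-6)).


f(-6) = 26
g(-6) = -29
max = 26

26


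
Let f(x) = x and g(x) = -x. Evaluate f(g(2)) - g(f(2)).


f(g(2)) = -2
g(f(2)) = -2
Difference = 0

0


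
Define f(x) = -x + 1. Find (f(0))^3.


1


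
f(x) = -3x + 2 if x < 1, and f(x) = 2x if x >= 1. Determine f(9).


9 satisfies x >= 1
f(9) = 18

18


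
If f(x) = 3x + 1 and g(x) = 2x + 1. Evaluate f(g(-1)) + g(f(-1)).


f(g(-1)) = -2
g(f(-1)) = -3
Sum = -5

-5


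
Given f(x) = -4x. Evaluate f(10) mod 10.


0


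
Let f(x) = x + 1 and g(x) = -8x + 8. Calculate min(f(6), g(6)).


f(6) = 7
g(6) = -40
min = -40

-40


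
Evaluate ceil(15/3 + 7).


15/3 = 5
5 + 7 = 12
ceil(12) = 12

12


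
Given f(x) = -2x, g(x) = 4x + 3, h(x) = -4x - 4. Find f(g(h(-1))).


-6


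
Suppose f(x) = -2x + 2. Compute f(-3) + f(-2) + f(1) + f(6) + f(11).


f(-3) = 8
f(-2) = 6
f(1) = 0
f(6) = -10
f(11) = -20
Sum = -16

-16


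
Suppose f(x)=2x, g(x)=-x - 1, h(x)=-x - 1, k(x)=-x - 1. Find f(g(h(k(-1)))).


0


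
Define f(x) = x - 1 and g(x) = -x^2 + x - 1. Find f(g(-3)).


g(-3) = -13
f(-13) = -14

-14


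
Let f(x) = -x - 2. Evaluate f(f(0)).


f(0) = -2
f(-2) = 0

0


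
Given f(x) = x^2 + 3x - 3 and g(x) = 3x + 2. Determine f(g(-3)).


g(-3) = -7
f(-7) = 1*(-7)^2 + 3*(-7) - 3 = 25

25


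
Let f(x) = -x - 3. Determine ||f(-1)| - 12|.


f(-1) = -2
|-2| = 2
|2 - 12| = 10

10


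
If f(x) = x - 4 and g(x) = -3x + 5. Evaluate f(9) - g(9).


f(9) = 5
g(9) = -22
Difference = 27

27


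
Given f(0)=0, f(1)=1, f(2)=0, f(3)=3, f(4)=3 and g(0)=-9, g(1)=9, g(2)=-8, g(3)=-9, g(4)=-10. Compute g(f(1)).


f(1) = 1
g(1) = 9

9


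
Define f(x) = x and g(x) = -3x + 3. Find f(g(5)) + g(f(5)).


f(g(5)) = -12
g(f(5)) = -12
Sum = -24

-24


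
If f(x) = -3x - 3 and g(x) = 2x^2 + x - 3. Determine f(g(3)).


g(3) = 18
f(18) = -57

-57


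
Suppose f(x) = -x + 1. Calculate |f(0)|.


f(0) = 1
|1| = 1

1


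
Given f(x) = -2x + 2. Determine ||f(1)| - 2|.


2


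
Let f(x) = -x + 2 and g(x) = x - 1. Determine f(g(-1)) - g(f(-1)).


2


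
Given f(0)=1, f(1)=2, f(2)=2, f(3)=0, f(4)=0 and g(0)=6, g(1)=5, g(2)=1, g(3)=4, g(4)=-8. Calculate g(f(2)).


1


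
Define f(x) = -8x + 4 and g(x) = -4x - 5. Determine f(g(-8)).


g(-8) = 27
f(27) = -212

-212


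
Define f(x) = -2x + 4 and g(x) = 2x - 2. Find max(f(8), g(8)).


14


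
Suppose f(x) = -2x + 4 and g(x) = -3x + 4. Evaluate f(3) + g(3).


f(3) = -2
g(3) = -5
Sum = -7

-7


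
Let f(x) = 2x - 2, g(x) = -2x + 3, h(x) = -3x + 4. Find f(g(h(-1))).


h(-1) = 7
g(7) = -11
f(-11) = -24

-24


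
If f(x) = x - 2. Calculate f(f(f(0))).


f(0) = -2
f(-2) = -4
f(-4) = -6

-6


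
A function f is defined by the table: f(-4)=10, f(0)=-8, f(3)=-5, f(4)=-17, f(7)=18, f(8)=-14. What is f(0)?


-8


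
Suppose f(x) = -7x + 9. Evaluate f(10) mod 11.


f(10) = -61
-61 mod 11 = 5

5


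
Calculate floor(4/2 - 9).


4/2 = 2
2 - 9 = -7
floor(-7) = -7

-7


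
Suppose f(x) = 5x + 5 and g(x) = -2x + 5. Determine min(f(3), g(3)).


-1


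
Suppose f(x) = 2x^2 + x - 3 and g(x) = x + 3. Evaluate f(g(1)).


g(1) = 4
f(4) = 2*(4)^2 + 1*(4) - 3 = 33

33


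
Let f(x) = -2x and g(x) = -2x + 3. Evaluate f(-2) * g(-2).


28


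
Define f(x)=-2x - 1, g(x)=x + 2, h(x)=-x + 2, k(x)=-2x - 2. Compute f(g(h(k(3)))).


k(3) = -8
h(-8) = 10
g(10) = 12
f(12) = -25

-25


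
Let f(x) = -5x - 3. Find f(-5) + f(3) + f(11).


f(-5) = 22
f(3) = -18
f(11) = -58
Sum = -54

-54


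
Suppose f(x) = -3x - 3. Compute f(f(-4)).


f(-4) = 9
f(9) = -30

-30


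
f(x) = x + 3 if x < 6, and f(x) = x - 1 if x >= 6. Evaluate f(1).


1 satisfies x < 6
f(1) = 4

4


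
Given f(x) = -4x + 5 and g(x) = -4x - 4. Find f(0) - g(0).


f(0) = 5
g(0) = -4
Difference = 9

9


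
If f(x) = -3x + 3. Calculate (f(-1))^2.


f(-1) = 6
(6)^2 = 36

36


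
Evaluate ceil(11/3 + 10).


11/3 = 3.6667
3.6667 + 10 = 13.6667
ceil(13.6667) = 14

14


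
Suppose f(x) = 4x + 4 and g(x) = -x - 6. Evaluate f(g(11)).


g(11) = -17
f(-17) = -64

-64


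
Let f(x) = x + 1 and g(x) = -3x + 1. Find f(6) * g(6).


f(6) = 7
g(6) = -17
Product = -119

-119


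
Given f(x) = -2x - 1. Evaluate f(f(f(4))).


f(4) = -9
f(-9) = 17
f(17) = -35

-35


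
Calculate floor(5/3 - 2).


-1


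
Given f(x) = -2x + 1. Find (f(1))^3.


f(1) = -1
(-1)^3 = -1

-1


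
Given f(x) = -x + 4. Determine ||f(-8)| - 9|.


f(-8) = 12
|12| = 12
|12 - 9| = 3

3


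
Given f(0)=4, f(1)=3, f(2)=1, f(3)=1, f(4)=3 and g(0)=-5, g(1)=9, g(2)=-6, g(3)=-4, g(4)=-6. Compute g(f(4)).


f(4) = 3
g(3) = -4

-4


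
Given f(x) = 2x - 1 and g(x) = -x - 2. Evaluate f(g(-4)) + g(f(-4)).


f(g(-4)) = 3
g(f(-4)) = 7
Sum = 10

10


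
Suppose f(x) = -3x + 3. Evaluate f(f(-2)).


f(-2) = 9
f(9) = -24

-24


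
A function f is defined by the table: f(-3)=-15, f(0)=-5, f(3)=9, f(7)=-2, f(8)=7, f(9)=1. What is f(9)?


Reading from the table at x = 9

1


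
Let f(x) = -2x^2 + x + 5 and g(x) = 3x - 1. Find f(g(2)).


g(2) = 5
f(5) = (-2)*(5)^2 + 1*(5) + 5 = -40

-40


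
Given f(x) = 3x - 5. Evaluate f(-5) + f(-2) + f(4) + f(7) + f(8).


11


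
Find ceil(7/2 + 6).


7/2 = 3.5
3.5 + 6 = 9.5
ceil(9.5) = 10

10


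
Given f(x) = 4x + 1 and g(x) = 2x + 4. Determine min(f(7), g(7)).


f(7) = 29
g(7) = 18
min = 18

18


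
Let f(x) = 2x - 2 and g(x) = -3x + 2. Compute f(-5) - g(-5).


f(-5) = -12
g(-5) = 17
Difference = -29

-29


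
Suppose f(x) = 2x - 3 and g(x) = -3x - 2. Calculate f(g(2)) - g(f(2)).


f(g(2)) = -19
g(f(2)) = -5
Difference = -14

-14


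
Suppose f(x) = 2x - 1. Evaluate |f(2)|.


f(2) = 3
|3| = 3

3


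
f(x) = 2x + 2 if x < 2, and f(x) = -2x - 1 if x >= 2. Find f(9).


-19


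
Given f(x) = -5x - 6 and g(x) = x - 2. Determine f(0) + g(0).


f(0) = -6
g(0) = -2
Sum = -8

-8


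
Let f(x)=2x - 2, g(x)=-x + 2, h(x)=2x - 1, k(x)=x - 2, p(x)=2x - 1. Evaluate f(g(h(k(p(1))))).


p(1) = 1
k(1) = -1
h(-1) = -3
g(-3) = 5
f(5) = 8

8


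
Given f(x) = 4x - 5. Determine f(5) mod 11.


f(5) = 15
15 mod 11 = 4

4


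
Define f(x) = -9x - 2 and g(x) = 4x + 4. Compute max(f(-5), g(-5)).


f(-5) = 43
g(-5) = -16
max = 43

43


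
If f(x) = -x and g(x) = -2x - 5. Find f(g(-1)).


g(-1) = -3
f(-3) = 3

3


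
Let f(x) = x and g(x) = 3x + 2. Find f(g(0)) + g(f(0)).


f(g(0)) = 2
g(f(0)) = 2
Sum = 4

4


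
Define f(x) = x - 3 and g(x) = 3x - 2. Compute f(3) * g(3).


f(3) = 0
g(3) = 7
Product = 0

0


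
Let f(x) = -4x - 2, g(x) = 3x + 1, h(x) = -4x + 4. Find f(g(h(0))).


h(0) = 4
g(4) = 13
f(13) = -54

-54


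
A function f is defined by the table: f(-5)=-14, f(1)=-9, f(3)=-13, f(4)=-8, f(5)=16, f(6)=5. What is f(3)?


-13


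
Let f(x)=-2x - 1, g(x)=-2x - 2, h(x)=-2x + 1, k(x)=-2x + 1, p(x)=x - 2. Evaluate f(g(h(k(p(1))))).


p(1) = -1
k(-1) = 3
h(3) = -5
g(-5) = 8
f(8) = -17

-17


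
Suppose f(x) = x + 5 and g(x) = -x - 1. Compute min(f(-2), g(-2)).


f(-2) = 3
g(-2) = 1
min = 1

1


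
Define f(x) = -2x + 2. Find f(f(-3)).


-14


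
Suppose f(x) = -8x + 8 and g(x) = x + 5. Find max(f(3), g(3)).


8


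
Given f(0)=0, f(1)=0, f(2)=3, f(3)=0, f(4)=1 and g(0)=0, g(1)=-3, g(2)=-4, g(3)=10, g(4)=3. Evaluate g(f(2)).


f(2) = 3
g(3) = 10

10


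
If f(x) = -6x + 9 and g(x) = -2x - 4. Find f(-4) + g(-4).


f(-4) = 33
g(-4) = 4
Sum = 37

37


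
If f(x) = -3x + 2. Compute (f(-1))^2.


f(-1) = 5
(5)^2 = 25

25


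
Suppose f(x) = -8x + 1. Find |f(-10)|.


81


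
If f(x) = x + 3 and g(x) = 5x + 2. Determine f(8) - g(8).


f(8) = 11
g(8) = 42
Difference = -31

-31


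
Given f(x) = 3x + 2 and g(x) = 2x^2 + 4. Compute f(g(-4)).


g(-4) = 36
f(36) = 110

110


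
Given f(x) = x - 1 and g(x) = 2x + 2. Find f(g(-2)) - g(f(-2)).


1


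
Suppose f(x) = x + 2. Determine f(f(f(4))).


f(4) = 6
f(6) = 8
f(8) = 10

10


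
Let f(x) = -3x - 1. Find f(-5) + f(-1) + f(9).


f(-5) = 14
f(-1) = 2
f(9) = -28
Sum = -12

-12


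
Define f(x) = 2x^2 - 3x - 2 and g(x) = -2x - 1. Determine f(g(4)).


g(4) = -9
f(-9) = 2*(-9)^2 - 3*(-9) - 2 = 187

187


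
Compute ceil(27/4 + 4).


27/4 = 6.75
6.75 + 4 = 10.75
ceil(10.75) = 11

11


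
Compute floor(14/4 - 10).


14/4 = 3.5
3.5 - 10 = -6.5
floor(-6.5) = -7

-7


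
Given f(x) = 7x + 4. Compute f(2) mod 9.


f(2) = 18
18 mod 9 = 0

0


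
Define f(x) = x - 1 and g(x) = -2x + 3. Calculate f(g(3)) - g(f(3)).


-3


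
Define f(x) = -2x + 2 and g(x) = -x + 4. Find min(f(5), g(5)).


-8


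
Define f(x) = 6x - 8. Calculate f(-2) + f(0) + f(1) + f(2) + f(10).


f(-2) = -20
f(0) = -8
f(1) = -2
f(2) = 4
f(10) = 52
Sum = 26

26


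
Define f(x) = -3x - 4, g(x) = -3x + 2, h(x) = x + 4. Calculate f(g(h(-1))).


h(-1) = 3
g(3) = -7
f(-7) = 17

17


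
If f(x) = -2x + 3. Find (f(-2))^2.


f(-2) = 7
(7)^2 = 49

49


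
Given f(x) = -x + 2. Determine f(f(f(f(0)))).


0


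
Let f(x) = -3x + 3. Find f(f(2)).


f(2) = -3
f(-3) = 12

12


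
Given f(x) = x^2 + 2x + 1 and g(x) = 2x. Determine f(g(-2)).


g(-2) = -4
f(-4) = 1*(-4)^2 + 2*(-4) + 1 = 9

9


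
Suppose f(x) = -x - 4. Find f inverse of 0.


Solve -x - 4 = 0
x = (0 + 4) / (-1) = -4

-4


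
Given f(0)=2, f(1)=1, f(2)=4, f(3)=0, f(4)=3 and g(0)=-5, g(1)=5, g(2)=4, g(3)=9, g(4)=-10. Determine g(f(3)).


f(3) = 0
g(0) = -5

-5


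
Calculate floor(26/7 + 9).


26/7 = 3.7143
3.7143 + 9 = 12.7143
floor(12.7143) = 12

12


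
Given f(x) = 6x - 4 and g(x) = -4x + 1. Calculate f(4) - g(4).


f(4) = 20
g(4) = -15
Difference = 35

35


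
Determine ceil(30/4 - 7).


30/4 = 7.5
7.5 - 7 = 0.5
ceil(0.5) = 1

1


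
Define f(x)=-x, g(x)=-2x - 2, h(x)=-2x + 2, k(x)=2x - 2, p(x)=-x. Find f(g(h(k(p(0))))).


p(0) = 0
k(0) = -2
h(-2) = 6
g(6) = -14
f(-14) = 14

14


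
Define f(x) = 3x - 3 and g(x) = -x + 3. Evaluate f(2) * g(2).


f(2) = 3
g(2) = 1
Product = 3

3


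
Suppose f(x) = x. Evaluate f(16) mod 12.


f(16) = 16
16 mod 12 = 4

4


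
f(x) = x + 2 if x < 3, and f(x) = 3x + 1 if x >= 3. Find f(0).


0 satisfies x < 3
f(0) = 2

2


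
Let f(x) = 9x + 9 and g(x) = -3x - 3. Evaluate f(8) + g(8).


f(8) = 81
g(8) = -27
Sum = 54

54


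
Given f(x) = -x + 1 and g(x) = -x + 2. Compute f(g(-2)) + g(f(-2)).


f(g(-2)) = -3
g(f(-2)) = -1
Sum = -4

-4


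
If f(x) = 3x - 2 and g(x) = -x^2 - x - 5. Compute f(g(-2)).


-23


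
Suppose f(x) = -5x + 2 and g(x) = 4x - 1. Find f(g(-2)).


g(-2) = -9
f(-9) = 47

47


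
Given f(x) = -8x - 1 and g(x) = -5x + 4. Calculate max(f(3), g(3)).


f(3) = -25
g(3) = -11
max = -11

-11


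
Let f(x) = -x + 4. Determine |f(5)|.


f(5) = -1
|-1| = 1

1


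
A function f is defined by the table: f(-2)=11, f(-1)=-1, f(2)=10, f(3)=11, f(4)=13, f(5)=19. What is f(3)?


Reading from the table at x = 3

11


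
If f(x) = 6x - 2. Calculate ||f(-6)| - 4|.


f(-6) = -38
|-38| = 38
|38 - 4| = 34

34


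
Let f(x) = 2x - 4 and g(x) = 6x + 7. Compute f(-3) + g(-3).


f(-3) = -10
g(-3) = -11
Sum = -21

-21


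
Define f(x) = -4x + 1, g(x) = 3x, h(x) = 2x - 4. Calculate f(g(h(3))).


h(3) = 2
g(2) = 6
f(6) = -23

-23


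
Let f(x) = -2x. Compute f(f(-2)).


f(-2) = 4
f(4) = -8

-8


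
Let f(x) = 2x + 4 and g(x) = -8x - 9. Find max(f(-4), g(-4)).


f(-4) = -4
g(-4) = 23
max = 23

23


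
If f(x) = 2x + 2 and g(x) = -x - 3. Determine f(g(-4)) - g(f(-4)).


f(g(-4)) = 4
g(f(-4)) = 3
Difference = 1

1


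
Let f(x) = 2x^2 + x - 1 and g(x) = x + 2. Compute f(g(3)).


54


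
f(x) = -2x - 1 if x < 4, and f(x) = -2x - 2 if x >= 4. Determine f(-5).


-5 satisfies x < 4
f(-5) = 9

9


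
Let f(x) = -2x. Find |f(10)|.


20


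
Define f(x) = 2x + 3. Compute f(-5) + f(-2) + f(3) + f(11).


f(-5) = -7
f(-2) = -1
f(3) = 9
f(11) = 25
Sum = 26

26


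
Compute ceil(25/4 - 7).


25/4 = 6.25
6.25 - 7 = -0.75
ceil(-0.75) = 0

0


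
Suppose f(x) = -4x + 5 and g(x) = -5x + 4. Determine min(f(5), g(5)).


f(5) = -15
g(5) = -21
min = -21

-21


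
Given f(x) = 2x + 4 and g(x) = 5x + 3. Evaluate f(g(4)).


g(4) = 23
f(23) = 50

50


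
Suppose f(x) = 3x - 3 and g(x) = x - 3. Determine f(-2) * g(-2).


45


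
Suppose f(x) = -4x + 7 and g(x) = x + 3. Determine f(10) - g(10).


f(10) = -33
g(10) = 13
Difference = -46

-46


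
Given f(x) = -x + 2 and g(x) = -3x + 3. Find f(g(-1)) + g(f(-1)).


f(g(-1)) = -4
g(f(-1)) = -6
Sum = -10

-10


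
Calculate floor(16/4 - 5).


16/4 = 4
4 - 5 = -1
floor(-1) = -1

-1


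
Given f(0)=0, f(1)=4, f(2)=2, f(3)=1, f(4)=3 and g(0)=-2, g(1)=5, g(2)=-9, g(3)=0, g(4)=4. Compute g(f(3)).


f(3) = 1
g(1) = 5

5


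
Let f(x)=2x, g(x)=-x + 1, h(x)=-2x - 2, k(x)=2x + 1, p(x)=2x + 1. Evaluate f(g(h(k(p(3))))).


p(3) = 7
k(7) = 15
h(15) = -32
g(-32) = 33
f(33) = 66

66


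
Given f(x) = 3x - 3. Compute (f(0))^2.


f(0) = -3
(-3)^2 = 9

9


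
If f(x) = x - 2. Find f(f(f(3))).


-3


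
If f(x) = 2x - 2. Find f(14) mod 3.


f(14) = 26
26 mod 3 = 2

2


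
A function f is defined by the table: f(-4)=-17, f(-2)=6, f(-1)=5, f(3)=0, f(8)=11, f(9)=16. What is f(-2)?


Reading from the table at x = -2

6


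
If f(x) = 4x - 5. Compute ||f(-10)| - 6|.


f(-10) = -45
|-45| = 45
|45 - 6| = 39

39


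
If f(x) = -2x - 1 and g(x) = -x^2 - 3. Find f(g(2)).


13


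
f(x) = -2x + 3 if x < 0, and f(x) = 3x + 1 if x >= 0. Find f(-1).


-1 satisfies x < 0
f(-1) = 5

5


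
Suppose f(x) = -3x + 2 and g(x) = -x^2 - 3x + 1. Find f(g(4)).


g(4) = -27
f(-27) = 83

83


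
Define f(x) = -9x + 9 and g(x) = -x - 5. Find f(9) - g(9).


f(9) = -72
g(9) = -14
Difference = -58

-58


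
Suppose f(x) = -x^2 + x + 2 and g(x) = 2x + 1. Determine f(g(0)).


2


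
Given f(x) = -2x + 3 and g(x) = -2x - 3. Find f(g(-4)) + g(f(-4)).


f(g(-4)) = -7
g(f(-4)) = -25
Sum = -32

-32


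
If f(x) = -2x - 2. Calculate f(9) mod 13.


f(9) = -20
-20 mod 13 = 6

6


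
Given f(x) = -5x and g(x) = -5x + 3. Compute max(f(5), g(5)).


-22


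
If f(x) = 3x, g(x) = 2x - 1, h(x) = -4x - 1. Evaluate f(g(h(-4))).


h(-4) = 15
g(15) = 29
f(29) = 87

87


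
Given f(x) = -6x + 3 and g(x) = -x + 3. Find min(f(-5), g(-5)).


8


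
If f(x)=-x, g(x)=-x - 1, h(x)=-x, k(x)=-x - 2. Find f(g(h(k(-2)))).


k(-2) = 0
h(0) = 0
g(0) = -1
f(-1) = 1

1


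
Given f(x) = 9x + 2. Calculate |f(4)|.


38


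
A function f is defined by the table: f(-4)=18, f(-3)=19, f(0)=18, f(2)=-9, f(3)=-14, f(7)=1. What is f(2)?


Reading from the table at x = 2

-9


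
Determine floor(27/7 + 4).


27/7 = 3.8571
3.8571 + 4 = 7.8571
floor(7.8571) = 7

7


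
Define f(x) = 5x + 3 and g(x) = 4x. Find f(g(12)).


243


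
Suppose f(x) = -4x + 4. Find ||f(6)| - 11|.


f(6) = -20
|-20| = 20
|20 - 11| = 9

9


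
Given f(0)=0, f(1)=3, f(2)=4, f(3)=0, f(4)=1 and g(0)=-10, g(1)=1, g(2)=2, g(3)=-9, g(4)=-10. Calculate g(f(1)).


f(1) = 3
g(3) = -9

-9


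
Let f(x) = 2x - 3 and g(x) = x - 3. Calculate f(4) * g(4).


f(4) = 5
g(4) = 1
Product = 5

5


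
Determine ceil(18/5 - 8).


-4


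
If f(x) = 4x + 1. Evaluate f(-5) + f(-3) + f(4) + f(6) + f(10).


f(-5) = -19
f(-3) = -11
f(4) = 17
f(6) = 25
f(10) = 41
Sum = 53

53


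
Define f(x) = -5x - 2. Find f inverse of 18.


Solve -5x - 2 = 18
x = (18 + 2) / (-5) = -4

-4


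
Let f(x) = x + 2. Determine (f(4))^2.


36


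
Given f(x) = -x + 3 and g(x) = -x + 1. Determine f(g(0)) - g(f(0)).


f(g(0)) = 2
g(f(0)) = -2
Difference = 4

4


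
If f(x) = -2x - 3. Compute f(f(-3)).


f(-3) = 3
f(3) = -9

-9


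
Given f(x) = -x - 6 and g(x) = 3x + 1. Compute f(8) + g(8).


f(8) = -14
g(8) = 25
Sum = 11

11


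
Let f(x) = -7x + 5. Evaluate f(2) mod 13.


f(2) = -9
-9 mod 13 = 4

4


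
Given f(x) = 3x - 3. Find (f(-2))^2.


f(-2) = -9
(-9)^2 = 81

81


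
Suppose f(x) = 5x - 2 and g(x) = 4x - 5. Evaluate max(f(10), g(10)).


f(10) = 48
g(10) = 35
max = 48

48


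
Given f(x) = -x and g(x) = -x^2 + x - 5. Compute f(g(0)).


5


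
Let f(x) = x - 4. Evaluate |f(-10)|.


14


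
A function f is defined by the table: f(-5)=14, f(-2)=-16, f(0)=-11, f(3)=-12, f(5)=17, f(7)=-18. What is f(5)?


Reading from the table at x = 5

17


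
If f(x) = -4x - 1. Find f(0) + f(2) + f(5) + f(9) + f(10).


f(0) = -1
f(2) = -9
f(5) = -21
f(9) = -37
f(10) = -41
Sum = -109

-109


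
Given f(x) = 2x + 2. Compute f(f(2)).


f(2) = 6
f(6) = 14

14


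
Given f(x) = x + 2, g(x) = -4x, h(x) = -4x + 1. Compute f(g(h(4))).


h(4) = -15
g(-15) = 60
f(60) = 62

62


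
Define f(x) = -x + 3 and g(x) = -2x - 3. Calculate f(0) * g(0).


-9


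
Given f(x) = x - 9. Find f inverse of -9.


0


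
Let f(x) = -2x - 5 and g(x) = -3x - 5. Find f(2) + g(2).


f(2) = -9
g(2) = -11
Sum = -20

-20


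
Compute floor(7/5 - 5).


7/5 = 1.4
1.4 - 5 = -3.6
floor(-3.6) = -4

-4


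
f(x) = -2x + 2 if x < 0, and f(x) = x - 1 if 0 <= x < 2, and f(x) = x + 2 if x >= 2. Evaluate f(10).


10 satisfies x >= 2
f(10) = 12

12


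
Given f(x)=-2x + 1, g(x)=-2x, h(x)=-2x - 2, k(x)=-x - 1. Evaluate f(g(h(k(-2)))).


-15


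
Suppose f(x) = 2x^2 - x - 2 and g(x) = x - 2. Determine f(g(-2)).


g(-2) = -4
f(-4) = 2*(-4)^2 - 1*(-4) - 2 = 34

34


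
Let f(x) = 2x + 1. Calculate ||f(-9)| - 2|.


f(-9) = -17
|-17| = 17
|17 - 2| = 15

15


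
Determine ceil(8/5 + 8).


8/5 = 1.6
1.6 + 8 = 9.6
ceil(9.6) = 10

10


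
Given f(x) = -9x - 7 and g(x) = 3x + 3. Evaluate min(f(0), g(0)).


f(0) = -7
g(0) = 3
min = -7

-7


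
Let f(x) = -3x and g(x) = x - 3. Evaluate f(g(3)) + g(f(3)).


f(g(3)) = 0
g(f(3)) = -12
Sum = -12

-12


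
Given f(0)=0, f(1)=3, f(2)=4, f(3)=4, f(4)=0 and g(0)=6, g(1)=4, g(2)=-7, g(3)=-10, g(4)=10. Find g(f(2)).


f(2) = 4
g(4) = 10

10


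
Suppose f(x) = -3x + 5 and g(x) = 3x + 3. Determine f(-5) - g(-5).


f(-5) = 20
g(-5) = -12
Difference = 32

32


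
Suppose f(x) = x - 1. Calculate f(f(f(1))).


f(1) = 0
f(0) = -1
f(-1) = -2

-2


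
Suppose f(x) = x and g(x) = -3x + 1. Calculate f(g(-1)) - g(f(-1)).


0


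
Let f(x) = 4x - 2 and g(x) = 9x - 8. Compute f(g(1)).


g(1) = 1
f(1) = 2

2


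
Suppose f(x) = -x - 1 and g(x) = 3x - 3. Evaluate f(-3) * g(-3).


f(-3) = 2
g(-3) = -12
Product = -24

-24


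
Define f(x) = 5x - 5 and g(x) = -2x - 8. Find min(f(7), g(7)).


f(7) = 30
g(7) = -22
min = -22

-22


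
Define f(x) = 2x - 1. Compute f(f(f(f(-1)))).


f(-1) = -3
f(-3) = -7
f(-7) = -15
f(-15) = -31

-31


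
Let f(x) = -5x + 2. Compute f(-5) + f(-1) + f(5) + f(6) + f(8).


f(-5) = 27
f(-1) = 7
f(5) = -23
f(6) = -28
f(8) = -38
Sum = -55

-55


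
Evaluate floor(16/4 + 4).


16/4 = 4
4 + 4 = 8
floor(8) = 8

8


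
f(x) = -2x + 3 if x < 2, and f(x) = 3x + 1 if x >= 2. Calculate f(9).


9 satisfies x >= 2
f(9) = 28

28


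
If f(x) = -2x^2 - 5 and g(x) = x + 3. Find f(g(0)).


g(0) = 3
f(3) = (-2)*(3)^2 - 5 = -23

-23


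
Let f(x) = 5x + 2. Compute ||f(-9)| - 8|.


f(-9) = -43
|-43| = 43
|43 - 8| = 35

35


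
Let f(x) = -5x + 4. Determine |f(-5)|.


f(-5) = 29
|29| = 29

29


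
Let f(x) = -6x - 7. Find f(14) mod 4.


f(14) = -91
-91 mod 4 = 1

1


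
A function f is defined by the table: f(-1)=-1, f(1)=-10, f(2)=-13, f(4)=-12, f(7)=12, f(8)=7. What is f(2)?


-13


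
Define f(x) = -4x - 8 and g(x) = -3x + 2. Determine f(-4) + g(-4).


f(-4) = 8
g(-4) = 14
Sum = 22

22


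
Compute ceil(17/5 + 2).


17/5 = 3.4
3.4 + 2 = 5.4
ceil(5.4) = 6

6


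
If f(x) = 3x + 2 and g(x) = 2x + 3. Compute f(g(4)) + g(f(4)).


66


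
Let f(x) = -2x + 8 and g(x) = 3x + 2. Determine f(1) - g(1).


f(1) = 6
g(1) = 5
Difference = 1

1


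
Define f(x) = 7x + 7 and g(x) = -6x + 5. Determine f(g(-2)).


g(-2) = 17
f(17) = 126

126


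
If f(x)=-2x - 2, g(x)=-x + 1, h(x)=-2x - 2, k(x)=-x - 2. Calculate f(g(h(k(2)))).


k(2) = -4
h(-4) = 6
g(6) = -5
f(-5) = 8

8


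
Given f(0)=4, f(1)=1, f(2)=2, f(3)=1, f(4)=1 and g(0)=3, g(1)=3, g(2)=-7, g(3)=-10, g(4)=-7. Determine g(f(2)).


-7


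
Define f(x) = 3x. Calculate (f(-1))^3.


f(-1) = -3
(-3)^3 = -27

-27


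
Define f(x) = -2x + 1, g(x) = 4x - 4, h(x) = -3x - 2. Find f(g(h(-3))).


h(-3) = 7
g(7) = 24
f(24) = -47

-47


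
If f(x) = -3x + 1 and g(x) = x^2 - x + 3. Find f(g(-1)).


g(-1) = 5
f(5) = -14

-14


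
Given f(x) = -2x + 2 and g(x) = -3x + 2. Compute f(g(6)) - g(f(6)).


f(g(6)) = 34
g(f(6)) = 32
Difference = 2

2


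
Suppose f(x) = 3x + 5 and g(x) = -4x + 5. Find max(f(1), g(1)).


f(1) = 8
g(1) = 1
max = 8

8


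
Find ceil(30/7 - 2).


30/7 = 4.2857
4.2857 - 2 = 2.2857
ceil(2.2857) = 3

3


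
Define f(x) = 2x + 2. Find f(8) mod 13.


f(8) = 18
18 mod 13 = 5

5


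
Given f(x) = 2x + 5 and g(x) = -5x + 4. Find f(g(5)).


-37


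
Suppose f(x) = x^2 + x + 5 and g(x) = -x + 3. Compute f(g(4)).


g(4) = -1
f(-1) = 1*(-1)^2 + 1*(-1) + 5 = 5

5


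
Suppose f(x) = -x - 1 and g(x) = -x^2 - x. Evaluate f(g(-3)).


g(-3) = -6
f(-6) = 5

5


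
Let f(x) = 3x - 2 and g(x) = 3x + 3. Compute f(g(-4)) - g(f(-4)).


10


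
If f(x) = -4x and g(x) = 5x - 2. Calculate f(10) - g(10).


f(10) = -40
g(10) = 48
Difference = -88

-88


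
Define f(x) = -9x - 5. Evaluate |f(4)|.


f(4) = -41
|-41| = 41

41


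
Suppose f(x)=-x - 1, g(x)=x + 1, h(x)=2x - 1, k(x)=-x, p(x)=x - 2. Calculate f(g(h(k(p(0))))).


-5


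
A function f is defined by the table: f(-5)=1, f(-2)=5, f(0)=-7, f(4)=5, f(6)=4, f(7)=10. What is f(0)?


Reading from the table at x = 0

-7


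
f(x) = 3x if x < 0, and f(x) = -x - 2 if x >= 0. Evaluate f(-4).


-4 satisfies x < 0
f(-4) = -12

-12


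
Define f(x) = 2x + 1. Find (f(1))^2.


f(1) = 3
(3)^2 = 9

9


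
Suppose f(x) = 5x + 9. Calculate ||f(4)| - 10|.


f(4) = 29
|29| = 29
|29 - 10| = 19

19


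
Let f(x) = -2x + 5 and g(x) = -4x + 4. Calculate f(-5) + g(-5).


f(-5) = 15
g(-5) = 24
Sum = 39

39


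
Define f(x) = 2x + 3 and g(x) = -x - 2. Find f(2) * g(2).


f(2) = 7
g(2) = -4
Product = -28

-28


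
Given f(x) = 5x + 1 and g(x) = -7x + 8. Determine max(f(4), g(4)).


f(4) = 21
g(4) = -20
max = 21

21


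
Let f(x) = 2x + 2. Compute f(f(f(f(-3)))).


f(-3) = -4
f(-4) = -6
f(-6) = -10
f(-10) = -18

-18


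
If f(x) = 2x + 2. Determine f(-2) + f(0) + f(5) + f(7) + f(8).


f(-2) = -2
f(0) = 2
f(5) = 12
f(7) = 16
f(8) = 18
Sum = 46

46


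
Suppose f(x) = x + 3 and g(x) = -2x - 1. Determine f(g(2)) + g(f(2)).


f(g(2)) = -2
g(f(2)) = -11
Sum = -13

-13


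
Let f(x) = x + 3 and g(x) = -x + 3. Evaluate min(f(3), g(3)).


f(3) = 6
g(3) = 0
min = 0

0


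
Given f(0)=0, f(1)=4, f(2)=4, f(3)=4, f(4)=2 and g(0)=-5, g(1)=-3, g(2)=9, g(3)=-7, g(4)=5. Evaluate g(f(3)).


f(3) = 4
g(4) = 5

5


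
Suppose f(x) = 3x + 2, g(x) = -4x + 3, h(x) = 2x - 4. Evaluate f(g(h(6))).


-85


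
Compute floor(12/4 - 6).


12/4 = 3
3 - 6 = -3
floor(-3) = -3

-3


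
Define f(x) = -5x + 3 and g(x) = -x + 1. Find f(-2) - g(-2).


f(-2) = 13
g(-2) = 3
Difference = 10

10


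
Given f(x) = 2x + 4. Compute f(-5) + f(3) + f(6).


20


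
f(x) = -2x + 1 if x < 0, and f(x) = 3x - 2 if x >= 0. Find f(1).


1


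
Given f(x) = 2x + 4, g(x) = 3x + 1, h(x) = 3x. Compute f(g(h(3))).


h(3) = 9
g(9) = 28
f(28) = 60

60


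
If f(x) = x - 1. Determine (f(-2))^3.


-27


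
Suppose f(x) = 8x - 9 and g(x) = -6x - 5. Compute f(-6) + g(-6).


f(-6) = -57
g(-6) = 31
Sum = -26

-26


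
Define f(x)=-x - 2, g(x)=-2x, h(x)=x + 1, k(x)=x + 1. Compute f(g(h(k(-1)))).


0


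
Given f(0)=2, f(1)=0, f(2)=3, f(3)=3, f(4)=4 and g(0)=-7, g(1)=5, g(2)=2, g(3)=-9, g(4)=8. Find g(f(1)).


f(1) = 0
g(0) = -7

-7


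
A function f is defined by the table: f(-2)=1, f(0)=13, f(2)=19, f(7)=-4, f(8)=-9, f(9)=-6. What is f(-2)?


1


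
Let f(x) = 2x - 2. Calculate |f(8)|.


14


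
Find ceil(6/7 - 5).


6/7 = 0.8571
0.8571 - 5 = -4.1429
ceil(-4.1429) = -4

-4


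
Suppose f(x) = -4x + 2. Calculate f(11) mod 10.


8


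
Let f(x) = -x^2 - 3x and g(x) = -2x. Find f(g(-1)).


g(-1) = 2
f(2) = (-1)*(2)^2 - 3*(2) = -10

-10


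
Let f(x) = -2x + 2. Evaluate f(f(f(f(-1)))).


-26


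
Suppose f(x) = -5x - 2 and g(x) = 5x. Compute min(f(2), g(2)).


f(2) = -12
g(2) = 10
min = -12

-12


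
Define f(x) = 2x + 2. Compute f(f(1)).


10


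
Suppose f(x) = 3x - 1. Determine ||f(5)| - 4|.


f(5) = 14
|14| = 14
|14 - 4| = 10

10


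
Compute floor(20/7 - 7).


20/7 = 2.8571
2.8571 - 7 = -4.1429
floor(-4.1429) = -5

-5


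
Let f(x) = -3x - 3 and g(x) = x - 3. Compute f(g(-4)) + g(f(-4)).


f(g(-4)) = 18
g(f(-4)) = 6
Sum = 24

24


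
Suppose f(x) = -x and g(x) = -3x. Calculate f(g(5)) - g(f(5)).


f(g(5)) = 15
g(f(5)) = 15
Difference = 0

0


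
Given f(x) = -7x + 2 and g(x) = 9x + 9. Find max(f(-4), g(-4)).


30


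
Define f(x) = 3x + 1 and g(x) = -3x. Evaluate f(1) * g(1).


f(1) = 4
g(1) = -3
Product = -12

-12


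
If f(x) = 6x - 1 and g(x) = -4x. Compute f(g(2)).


g(2) = -8
f(-8) = -49

-49


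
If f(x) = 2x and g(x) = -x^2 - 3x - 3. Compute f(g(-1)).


g(-1) = -1
f(-1) = -2

-2


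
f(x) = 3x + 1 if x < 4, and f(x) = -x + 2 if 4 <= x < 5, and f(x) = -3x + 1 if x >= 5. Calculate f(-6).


-6 satisfies x < 4
f(-6) = -17

-17


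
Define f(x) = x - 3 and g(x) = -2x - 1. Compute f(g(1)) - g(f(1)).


f(g(1)) = -6
g(f(1)) = 3
Difference = -9

-9


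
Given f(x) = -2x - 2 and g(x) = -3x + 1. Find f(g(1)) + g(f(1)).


f(g(1)) = 2
g(f(1)) = 13
Sum = 15

15


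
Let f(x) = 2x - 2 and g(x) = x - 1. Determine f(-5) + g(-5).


f(-5) = -12
g(-5) = -6
Sum = -18

-18


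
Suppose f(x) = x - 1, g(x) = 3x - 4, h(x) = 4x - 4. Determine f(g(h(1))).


h(1) = 0
g(0) = -4
f(-4) = -5

-5


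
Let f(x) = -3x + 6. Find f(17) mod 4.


f(17) = -45
-45 mod 4 = 3

3


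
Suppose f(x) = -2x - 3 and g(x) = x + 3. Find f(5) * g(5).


f(5) = -13
g(5) = 8
Product = -104

-104


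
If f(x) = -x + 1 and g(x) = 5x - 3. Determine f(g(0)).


g(0) = -3
f(-3) = 4

4


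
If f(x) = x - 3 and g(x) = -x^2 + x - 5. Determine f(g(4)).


g(4) = -17
f(-17) = -20

-20


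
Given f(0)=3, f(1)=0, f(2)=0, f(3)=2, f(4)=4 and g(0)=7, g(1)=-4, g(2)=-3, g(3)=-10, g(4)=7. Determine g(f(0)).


f(0) = 3
g(3) = -10

-10


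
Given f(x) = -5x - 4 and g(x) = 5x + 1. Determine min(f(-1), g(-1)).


f(-1) = 1
g(-1) = -4
min = -4

-4


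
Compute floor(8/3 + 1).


8/3 = 2.6667
2.6667 + 1 = 3.6667
floor(3.6667) = 3

3


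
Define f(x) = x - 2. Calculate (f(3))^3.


f(3) = 1
(1)^3 = 1

1


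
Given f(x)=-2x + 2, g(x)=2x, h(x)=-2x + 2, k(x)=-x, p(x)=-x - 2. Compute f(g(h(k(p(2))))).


p(2) = -4
k(-4) = 4
h(4) = -6
g(-6) = -12
f(-12) = 26

26


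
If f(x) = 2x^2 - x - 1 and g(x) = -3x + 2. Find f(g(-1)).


44


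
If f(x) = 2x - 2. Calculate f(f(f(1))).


f(1) = 0
f(0) = -2
f(-2) = -6

-6


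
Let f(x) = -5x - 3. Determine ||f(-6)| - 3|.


f(-6) = 27
|27| = 27
|27 - 3| = 24

24


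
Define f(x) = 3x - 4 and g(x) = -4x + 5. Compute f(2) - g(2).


5


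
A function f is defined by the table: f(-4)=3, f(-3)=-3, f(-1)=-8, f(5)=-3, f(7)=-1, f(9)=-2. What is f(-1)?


Reading from the table at x = -1

-8


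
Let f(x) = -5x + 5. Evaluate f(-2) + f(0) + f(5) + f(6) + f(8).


f(-2) = 15
f(0) = 5
f(5) = -20
f(6) = -25
f(8) = -35
Sum = -60

-60


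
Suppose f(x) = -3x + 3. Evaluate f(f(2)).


f(2) = -3
f(-3) = 12

12


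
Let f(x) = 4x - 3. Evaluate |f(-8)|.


f(-8) = -35
|-35| = 35

35


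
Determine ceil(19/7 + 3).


19/7 = 2.7143
2.7143 + 3 = 5.7143
ceil(5.7143) = 6

6


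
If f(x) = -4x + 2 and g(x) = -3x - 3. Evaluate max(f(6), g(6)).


f(6) = -22
g(6) = -21
max = -21

-21


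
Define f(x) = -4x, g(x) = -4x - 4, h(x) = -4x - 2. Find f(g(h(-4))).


h(-4) = 14
g(14) = -60
f(-60) = 240

240


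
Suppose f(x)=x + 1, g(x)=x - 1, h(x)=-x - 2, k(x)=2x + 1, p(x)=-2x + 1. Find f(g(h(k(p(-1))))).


-9


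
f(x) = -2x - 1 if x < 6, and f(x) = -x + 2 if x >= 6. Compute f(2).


-5


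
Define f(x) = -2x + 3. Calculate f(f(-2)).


f(-2) = 7
f(7) = -11

-11


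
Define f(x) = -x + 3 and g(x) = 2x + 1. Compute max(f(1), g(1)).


f(1) = 2
g(1) = 3
max = 3

3


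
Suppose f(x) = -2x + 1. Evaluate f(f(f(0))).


f(0) = 1
f(1) = -1
f(-1) = 3

3


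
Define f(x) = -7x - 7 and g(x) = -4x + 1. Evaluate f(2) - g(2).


f(2) = -21
g(2) = -7
Difference = -14

-14


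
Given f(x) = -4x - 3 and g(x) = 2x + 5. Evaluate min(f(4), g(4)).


-19


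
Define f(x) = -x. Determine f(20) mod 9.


f(20) = -20
-20 mod 9 = 7

7


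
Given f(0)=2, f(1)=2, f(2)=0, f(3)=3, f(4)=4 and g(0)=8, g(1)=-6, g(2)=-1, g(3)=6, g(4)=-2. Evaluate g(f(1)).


f(1) = 2
g(2) = -1

-1


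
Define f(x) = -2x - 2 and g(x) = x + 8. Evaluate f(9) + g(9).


f(9) = -20
g(9) = 17
Sum = -3

-3


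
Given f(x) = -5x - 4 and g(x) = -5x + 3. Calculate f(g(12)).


g(12) = -57
f(-57) = 281

281


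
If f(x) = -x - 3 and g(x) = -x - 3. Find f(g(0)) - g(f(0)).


f(g(0)) = 0
g(f(0)) = 0
Difference = 0

0


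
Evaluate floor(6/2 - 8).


-5


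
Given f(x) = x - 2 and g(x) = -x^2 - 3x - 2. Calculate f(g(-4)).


-8


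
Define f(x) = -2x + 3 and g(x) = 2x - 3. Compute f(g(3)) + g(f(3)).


f(g(3)) = -3
g(f(3)) = -9
Sum = -12

-12


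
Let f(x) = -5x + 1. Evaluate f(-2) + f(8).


f(-2) = 11
f(8) = -39
Sum = -28

-28


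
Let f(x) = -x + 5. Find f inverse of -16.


Solve -x + 5 = -16
x = (-16 - 5) / (-1) = 21

21


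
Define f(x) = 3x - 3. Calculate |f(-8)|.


f(-8) = -27
|-27| = 27

27


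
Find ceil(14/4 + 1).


14/4 = 3.5
3.5 + 1 = 4.5
ceil(4.5) = 5

5


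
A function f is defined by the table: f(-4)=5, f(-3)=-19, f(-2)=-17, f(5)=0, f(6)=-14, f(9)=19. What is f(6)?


Reading from the table at x = 6

-14


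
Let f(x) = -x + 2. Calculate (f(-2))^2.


f(-2) = 4
(4)^2 = 16

16


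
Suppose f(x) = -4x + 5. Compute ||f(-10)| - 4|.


f(-10) = 45
|45| = 45
|45 - 4| = 41

41


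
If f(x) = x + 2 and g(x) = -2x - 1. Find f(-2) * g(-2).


f(-2) = 0
g(-2) = 3
Product = 0

0


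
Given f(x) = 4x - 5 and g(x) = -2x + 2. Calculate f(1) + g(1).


f(1) = -1
g(1) = 0
Sum = -1

-1


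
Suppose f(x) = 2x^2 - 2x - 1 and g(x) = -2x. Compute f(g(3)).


83


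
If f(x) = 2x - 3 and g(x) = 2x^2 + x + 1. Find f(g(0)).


g(0) = 1
f(1) = -1

-1


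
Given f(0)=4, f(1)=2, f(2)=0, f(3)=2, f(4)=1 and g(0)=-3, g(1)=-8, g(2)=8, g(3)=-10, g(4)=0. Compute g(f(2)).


-3


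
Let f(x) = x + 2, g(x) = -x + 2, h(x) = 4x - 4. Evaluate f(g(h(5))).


h(5) = 16
g(16) = -14
f(-14) = -12

-12


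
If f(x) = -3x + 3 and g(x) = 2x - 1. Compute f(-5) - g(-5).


f(-5) = 18
g(-5) = -11
Difference = 29

29


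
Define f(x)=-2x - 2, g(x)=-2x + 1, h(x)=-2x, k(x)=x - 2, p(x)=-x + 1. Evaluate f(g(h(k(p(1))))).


p(1) = 0
k(0) = -2
h(-2) = 4
g(4) = -7
f(-7) = 12

12


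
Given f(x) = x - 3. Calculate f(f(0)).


-6


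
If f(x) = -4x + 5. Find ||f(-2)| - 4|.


f(-2) = 13
|13| = 13
|13 - 4| = 9

9


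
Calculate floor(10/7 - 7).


10/7 = 1.4286
1.4286 - 7 = -5.5714
floor(-5.5714) = -6

-6


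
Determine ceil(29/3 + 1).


29/3 = 9.6667
9.6667 + 1 = 10.6667
ceil(10.6667) = 11

11


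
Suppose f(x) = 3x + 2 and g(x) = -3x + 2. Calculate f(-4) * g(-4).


f(-4) = -10
g(-4) = 14
Product = -140

-140


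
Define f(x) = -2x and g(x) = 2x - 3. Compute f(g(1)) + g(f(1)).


f(g(1)) = 2
g(f(1)) = -7
Sum = -5

-5


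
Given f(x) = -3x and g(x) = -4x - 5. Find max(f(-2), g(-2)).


6


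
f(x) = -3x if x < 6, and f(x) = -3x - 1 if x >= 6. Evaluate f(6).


6 satisfies x >= 6
f(6) = -19

-19


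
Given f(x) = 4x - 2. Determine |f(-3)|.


f(-3) = -14
|-14| = 14

14


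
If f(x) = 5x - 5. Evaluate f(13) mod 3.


f(13) = 60
60 mod 3 = 0

0


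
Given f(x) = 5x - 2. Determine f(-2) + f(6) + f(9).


f(-2) = -12
f(6) = 28
f(9) = 43
Sum = 59

59


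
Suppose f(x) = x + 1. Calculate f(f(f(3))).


6


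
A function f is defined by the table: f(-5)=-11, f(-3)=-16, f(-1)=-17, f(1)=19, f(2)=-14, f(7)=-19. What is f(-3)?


Reading from the table at x = -3

-16


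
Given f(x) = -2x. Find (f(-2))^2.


f(-2) = 4
(4)^2 = 16

16


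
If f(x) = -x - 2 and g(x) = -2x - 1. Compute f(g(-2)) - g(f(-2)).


f(g(-2)) = -5
g(f(-2)) = -1
Difference = -4

-4


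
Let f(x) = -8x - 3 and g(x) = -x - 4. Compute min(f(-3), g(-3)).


f(-3) = 21
g(-3) = -1
min = -1

-1


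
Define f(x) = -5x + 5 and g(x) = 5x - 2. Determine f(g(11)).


g(11) = 53
f(53) = -260

-260


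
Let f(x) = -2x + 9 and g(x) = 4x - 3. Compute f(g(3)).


g(3) = 9
f(9) = -9

-9


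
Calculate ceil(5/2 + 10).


5/2 = 2.5
2.5 + 10 = 12.5
ceil(12.5) = 13

13


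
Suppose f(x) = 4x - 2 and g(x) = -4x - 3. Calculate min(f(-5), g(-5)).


f(-5) = -22
g(-5) = 17
min = -22

-22


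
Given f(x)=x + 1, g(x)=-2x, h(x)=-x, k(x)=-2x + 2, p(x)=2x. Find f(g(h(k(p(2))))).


p(2) = 4
k(4) = -6
h(-6) = 6
g(6) = -12
f(-12) = -11

-11


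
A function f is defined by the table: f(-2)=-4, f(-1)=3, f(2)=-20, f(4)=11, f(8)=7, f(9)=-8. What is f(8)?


Reading from the table at x = 8

7


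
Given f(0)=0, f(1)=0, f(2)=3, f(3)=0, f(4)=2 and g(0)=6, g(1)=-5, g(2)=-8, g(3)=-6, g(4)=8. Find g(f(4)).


f(4) = 2
g(2) = -8

-8


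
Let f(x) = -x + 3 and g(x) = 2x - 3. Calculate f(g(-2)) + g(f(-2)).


f(g(-2)) = 10
g(f(-2)) = 7
Sum = 17

17


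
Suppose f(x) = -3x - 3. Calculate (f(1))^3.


f(1) = -6
(-6)^3 = -216

-216


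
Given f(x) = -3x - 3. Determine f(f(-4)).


-30


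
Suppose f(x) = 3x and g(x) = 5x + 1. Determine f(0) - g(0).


f(0) = 0
g(0) = 1
Difference = -1

-1


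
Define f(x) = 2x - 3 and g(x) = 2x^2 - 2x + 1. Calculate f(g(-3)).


47


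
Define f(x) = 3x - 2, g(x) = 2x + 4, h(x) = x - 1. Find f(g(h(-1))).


h(-1) = -2
g(-2) = 0
f(0) = -2

-2


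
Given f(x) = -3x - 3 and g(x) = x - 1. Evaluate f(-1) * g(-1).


f(-1) = 0
g(-1) = -2
Product = 0

0


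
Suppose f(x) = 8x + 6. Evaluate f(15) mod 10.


f(15) = 126
126 mod 10 = 6

6


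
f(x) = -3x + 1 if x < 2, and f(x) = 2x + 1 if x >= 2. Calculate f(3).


7


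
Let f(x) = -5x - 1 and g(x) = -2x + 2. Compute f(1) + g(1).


f(1) = -6
g(1) = 0
Sum = -6

-6


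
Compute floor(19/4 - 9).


-5


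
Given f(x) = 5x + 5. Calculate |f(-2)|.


f(-2) = -5
|-5| = 5

5


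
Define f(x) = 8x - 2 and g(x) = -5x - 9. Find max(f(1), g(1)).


6


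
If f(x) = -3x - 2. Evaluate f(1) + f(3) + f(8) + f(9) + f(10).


f(1) = -5
f(3) = -11
f(8) = -26
f(9) = -29
f(10) = -32
Sum = -103

-103


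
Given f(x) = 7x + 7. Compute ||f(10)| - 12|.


f(10) = 77
|77| = 77
|77 - 12| = 65

65


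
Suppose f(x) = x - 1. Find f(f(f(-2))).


f(-2) = -3
f(-3) = -4
f(-4) = -5

-5


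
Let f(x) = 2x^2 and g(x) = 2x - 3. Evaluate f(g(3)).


18


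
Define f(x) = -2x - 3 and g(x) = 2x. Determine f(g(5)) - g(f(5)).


f(g(5)) = -23
g(f(5)) = -26
Difference = 3

3


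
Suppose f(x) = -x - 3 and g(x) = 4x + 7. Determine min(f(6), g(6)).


-9


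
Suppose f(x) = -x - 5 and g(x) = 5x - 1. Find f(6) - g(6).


f(6) = -11
g(6) = 29
Difference = -40

-40


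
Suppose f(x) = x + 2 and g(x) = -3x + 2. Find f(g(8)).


-20


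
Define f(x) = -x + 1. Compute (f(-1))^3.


8


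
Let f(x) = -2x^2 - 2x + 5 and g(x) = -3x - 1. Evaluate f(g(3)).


g(3) = -10
f(-10) = (-2)*(-10)^2 - 2*(-10) + 5 = -175

-175


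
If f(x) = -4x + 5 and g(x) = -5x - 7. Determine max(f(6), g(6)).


f(6) = -19
g(6) = -37
max = -19

-19


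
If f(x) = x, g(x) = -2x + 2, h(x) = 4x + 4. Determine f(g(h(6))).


h(6) = 28
g(28) = -54
f(-54) = -54

-54


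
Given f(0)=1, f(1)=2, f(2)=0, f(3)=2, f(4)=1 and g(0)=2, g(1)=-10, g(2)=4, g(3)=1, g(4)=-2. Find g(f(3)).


f(3) = 2
g(2) = 4

4


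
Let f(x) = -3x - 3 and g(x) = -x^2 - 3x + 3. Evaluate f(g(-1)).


g(-1) = 5
f(5) = -18

-18


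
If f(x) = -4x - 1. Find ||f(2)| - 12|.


3


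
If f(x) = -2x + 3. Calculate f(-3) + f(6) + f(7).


f(-3) = 9
f(6) = -9
f(7) = -11
Sum = -11

-11


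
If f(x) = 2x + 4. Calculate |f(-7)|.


10


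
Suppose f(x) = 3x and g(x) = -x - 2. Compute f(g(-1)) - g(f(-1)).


f(g(-1)) = -3
g(f(-1)) = 1
Difference = -4

-4


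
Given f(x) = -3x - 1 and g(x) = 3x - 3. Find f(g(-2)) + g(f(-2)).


f(g(-2)) = 26
g(f(-2)) = 12
Sum = 38

38
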